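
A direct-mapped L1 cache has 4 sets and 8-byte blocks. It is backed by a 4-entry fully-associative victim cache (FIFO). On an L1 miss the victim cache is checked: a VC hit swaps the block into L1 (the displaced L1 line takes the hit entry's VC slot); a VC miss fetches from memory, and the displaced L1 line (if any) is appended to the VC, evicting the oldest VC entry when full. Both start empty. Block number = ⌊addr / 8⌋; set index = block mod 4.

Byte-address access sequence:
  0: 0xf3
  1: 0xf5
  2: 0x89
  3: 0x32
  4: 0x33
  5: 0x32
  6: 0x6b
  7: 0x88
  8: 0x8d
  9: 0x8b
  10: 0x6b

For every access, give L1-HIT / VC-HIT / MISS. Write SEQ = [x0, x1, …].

0: 0xf3 (blk 30, set 2) → MISS  vc=[]
1: 0xf5 (blk 30, set 2) → L1-HIT  vc=[]
2: 0x89 (blk 17, set 1) → MISS  vc=[]
3: 0x32 (blk 6, set 2) → MISS  vc=[30]
4: 0x33 (blk 6, set 2) → L1-HIT  vc=[30]
5: 0x32 (blk 6, set 2) → L1-HIT  vc=[30]
6: 0x6b (blk 13, set 1) → MISS  vc=[30, 17]
7: 0x88 (blk 17, set 1) → VC-HIT  vc=[30, 13]
8: 0x8d (blk 17, set 1) → L1-HIT  vc=[30, 13]
9: 0x8b (blk 17, set 1) → L1-HIT  vc=[30, 13]
10: 0x6b (blk 13, set 1) → VC-HIT  vc=[30, 17]

SEQ = [MISS, L1-HIT, MISS, MISS, L1-HIT, L1-HIT, MISS, VC-HIT, L1-HIT, L1-HIT, VC-HIT]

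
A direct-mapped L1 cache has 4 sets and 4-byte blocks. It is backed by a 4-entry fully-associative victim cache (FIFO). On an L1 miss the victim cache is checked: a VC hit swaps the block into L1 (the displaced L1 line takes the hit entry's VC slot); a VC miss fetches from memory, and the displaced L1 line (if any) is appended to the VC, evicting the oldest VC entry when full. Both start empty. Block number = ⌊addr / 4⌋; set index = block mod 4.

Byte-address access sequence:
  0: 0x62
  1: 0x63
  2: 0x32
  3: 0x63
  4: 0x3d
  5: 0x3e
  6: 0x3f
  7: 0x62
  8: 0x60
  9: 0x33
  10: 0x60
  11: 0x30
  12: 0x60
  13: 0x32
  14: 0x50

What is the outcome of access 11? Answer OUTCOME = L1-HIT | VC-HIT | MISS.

OUTCOME = VC-HIT

0: 0x62 (blk 24, set 0) → MISS  vc=[]
1: 0x63 (blk 24, set 0) → L1-HIT  vc=[]
2: 0x32 (blk 12, set 0) → MISS  vc=[24]
3: 0x63 (blk 24, set 0) → VC-HIT  vc=[12]
4: 0x3d (blk 15, set 3) → MISS  vc=[12]
5: 0x3e (blk 15, set 3) → L1-HIT  vc=[12]
6: 0x3f (blk 15, set 3) → L1-HIT  vc=[12]
7: 0x62 (blk 24, set 0) → L1-HIT  vc=[12]
8: 0x60 (blk 24, set 0) → L1-HIT  vc=[12]
9: 0x33 (blk 12, set 0) → VC-HIT  vc=[24]
10: 0x60 (blk 24, set 0) → VC-HIT  vc=[12]
11: 0x30 (blk 12, set 0) → VC-HIT  vc=[24]
12: 0x60 (blk 24, set 0) → VC-HIT  vc=[12]
13: 0x32 (blk 12, set 0) → VC-HIT  vc=[24]
14: 0x50 (blk 20, set 0) → MISS  vc=[24, 12]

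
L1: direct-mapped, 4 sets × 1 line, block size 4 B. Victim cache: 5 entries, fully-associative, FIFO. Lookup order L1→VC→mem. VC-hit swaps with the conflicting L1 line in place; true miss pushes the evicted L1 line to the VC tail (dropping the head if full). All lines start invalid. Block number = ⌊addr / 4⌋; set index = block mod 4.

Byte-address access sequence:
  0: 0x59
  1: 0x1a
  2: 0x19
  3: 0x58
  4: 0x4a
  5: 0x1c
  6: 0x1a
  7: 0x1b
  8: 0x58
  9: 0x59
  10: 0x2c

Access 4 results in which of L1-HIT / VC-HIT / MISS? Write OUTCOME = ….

  [0] addr=0x59 blk=22 s=2: MISS | VC []
  [1] addr=0x1a blk=6 s=2: MISS | VC [22]
  [2] addr=0x19 blk=6 s=2: L1-HIT | VC [22]
  [3] addr=0x58 blk=22 s=2: VC-HIT | VC [6]
  [4] addr=0x4a blk=18 s=2: MISS | VC [6, 22]
  [5] addr=0x1c blk=7 s=3: MISS | VC [6, 22]
  [6] addr=0x1a blk=6 s=2: VC-HIT | VC [18, 22]
  [7] addr=0x1b blk=6 s=2: L1-HIT | VC [18, 22]
  [8] addr=0x58 blk=22 s=2: VC-HIT | VC [18, 6]
  [9] addr=0x59 blk=22 s=2: L1-HIT | VC [18, 6]
  [10] addr=0x2c blk=11 s=3: MISS | VC [18, 6, 7]

OUTCOME = MISS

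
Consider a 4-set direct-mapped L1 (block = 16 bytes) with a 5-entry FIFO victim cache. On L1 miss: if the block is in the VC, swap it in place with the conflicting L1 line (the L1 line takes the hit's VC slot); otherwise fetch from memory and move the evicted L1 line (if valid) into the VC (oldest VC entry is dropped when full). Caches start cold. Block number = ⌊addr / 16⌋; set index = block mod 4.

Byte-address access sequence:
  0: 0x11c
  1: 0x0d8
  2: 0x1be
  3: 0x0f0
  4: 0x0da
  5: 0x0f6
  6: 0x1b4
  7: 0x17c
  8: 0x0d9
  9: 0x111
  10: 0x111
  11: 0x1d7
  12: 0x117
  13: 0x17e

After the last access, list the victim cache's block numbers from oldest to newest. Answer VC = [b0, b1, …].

#0 0x11c→b17/s1 MISS; vc=[]
#1 0xd8→b13/s1 MISS; vc=[17]
#2 0x1be→b27/s3 MISS; vc=[17]
#3 0xf0→b15/s3 MISS; vc=[17,27]
#4 0xda→b13/s1 L1-HIT; vc=[17,27]
#5 0xf6→b15/s3 L1-HIT; vc=[17,27]
#6 0x1b4→b27/s3 VC-HIT; vc=[17,15]
#7 0x17c→b23/s3 MISS; vc=[17,15,27]
#8 0xd9→b13/s1 L1-HIT; vc=[17,15,27]
#9 0x111→b17/s1 VC-HIT; vc=[13,15,27]
#10 0x111→b17/s1 L1-HIT; vc=[13,15,27]
#11 0x1d7→b29/s1 MISS; vc=[13,15,27,17]
#12 0x117→b17/s1 VC-HIT; vc=[13,15,27,29]
#13 0x17e→b23/s3 L1-HIT; vc=[13,15,27,29]

VC = [13, 15, 27, 29]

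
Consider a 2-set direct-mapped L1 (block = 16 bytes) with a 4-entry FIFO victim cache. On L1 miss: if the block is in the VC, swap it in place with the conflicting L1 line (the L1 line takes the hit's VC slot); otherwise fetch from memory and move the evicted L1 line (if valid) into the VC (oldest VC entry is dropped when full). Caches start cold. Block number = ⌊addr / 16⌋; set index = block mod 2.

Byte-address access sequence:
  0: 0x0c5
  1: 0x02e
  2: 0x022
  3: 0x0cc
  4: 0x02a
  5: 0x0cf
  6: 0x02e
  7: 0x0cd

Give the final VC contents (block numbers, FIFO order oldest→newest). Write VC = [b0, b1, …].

VC = [2]

  [0] addr=0xc5 blk=12 s=0: MISS | VC []
  [1] addr=0x2e blk=2 s=0: MISS | VC [12]
  [2] addr=0x22 blk=2 s=0: L1-HIT | VC [12]
  [3] addr=0xcc blk=12 s=0: VC-HIT | VC [2]
  [4] addr=0x2a blk=2 s=0: VC-HIT | VC [12]
  [5] addr=0xcf blk=12 s=0: VC-HIT | VC [2]
  [6] addr=0x2e blk=2 s=0: VC-HIT | VC [12]
  [7] addr=0xcd blk=12 s=0: VC-HIT | VC [2]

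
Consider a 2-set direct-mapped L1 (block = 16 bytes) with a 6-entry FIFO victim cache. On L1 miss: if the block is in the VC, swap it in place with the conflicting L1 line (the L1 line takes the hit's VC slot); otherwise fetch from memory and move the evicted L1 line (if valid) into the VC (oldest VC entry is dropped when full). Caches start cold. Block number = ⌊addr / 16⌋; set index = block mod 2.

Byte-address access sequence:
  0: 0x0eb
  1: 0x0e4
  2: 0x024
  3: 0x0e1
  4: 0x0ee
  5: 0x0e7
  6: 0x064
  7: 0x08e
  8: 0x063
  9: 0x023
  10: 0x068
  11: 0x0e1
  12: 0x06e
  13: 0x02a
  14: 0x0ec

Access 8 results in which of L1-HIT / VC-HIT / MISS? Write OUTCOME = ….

OUTCOME = VC-HIT

  [0] addr=0xeb blk=14 s=0: MISS | VC []
  [1] addr=0xe4 blk=14 s=0: L1-HIT | VC []
  [2] addr=0x24 blk=2 s=0: MISS | VC [14]
  [3] addr=0xe1 blk=14 s=0: VC-HIT | VC [2]
  [4] addr=0xee blk=14 s=0: L1-HIT | VC [2]
  [5] addr=0xe7 blk=14 s=0: L1-HIT | VC [2]
  [6] addr=0x64 blk=6 s=0: MISS | VC [2, 14]
  [7] addr=0x8e blk=8 s=0: MISS | VC [2, 14, 6]
  [8] addr=0x63 blk=6 s=0: VC-HIT | VC [2, 14, 8]
  [9] addr=0x23 blk=2 s=0: VC-HIT | VC [6, 14, 8]
  [10] addr=0x68 blk=6 s=0: VC-HIT | VC [2, 14, 8]
  [11] addr=0xe1 blk=14 s=0: VC-HIT | VC [2, 6, 8]
  [12] addr=0x6e blk=6 s=0: VC-HIT | VC [2, 14, 8]
  [13] addr=0x2a blk=2 s=0: VC-HIT | VC [6, 14, 8]
  [14] addr=0xec blk=14 s=0: VC-HIT | VC [6, 2, 8]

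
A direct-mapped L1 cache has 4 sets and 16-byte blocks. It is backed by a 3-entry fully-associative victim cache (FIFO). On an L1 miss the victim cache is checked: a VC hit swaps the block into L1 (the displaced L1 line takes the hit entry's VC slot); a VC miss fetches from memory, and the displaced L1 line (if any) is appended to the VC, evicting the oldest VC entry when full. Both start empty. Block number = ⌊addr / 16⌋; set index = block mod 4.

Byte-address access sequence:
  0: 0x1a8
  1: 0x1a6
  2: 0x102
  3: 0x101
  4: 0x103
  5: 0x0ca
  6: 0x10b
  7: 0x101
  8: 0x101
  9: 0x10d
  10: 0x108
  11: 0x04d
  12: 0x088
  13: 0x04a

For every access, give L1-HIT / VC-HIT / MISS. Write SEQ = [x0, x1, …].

0: 0x1a8 (blk 26, set 2) → MISS  vc=[]
1: 0x1a6 (blk 26, set 2) → L1-HIT  vc=[]
2: 0x102 (blk 16, set 0) → MISS  vc=[]
3: 0x101 (blk 16, set 0) → L1-HIT  vc=[]
4: 0x103 (blk 16, set 0) → L1-HIT  vc=[]
5: 0xca (blk 12, set 0) → MISS  vc=[16]
6: 0x10b (blk 16, set 0) → VC-HIT  vc=[12]
7: 0x101 (blk 16, set 0) → L1-HIT  vc=[12]
8: 0x101 (blk 16, set 0) → L1-HIT  vc=[12]
9: 0x10d (blk 16, set 0) → L1-HIT  vc=[12]
10: 0x108 (blk 16, set 0) → L1-HIT  vc=[12]
11: 0x4d (blk 4, set 0) → MISS  vc=[12, 16]
12: 0x88 (blk 8, set 0) → MISS  vc=[12, 16, 4]
13: 0x4a (blk 4, set 0) → VC-HIT  vc=[12, 16, 8]

SEQ = [MISS, L1-HIT, MISS, L1-HIT, L1-HIT, MISS, VC-HIT, L1-HIT, L1-HIT, L1-HIT, L1-HIT, MISS, MISS, VC-HIT]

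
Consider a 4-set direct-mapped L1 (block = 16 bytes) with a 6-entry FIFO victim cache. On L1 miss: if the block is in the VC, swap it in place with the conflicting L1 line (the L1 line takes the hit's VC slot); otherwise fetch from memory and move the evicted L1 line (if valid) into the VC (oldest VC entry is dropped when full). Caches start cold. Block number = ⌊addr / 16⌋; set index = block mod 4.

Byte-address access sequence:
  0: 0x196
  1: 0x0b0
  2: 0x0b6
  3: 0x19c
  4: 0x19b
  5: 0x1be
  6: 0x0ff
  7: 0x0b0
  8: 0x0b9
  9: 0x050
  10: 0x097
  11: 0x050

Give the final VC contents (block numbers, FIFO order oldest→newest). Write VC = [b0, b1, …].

  [0] addr=0x196 blk=25 s=1: MISS | VC []
  [1] addr=0xb0 blk=11 s=3: MISS | VC []
  [2] addr=0xb6 blk=11 s=3: L1-HIT | VC []
  [3] addr=0x19c blk=25 s=1: L1-HIT | VC []
  [4] addr=0x19b blk=25 s=1: L1-HIT | VC []
  [5] addr=0x1be blk=27 s=3: MISS | VC [11]
  [6] addr=0xff blk=15 s=3: MISS | VC [11, 27]
  [7] addr=0xb0 blk=11 s=3: VC-HIT | VC [15, 27]
  [8] addr=0xb9 blk=11 s=3: L1-HIT | VC [15, 27]
  [9] addr=0x50 blk=5 s=1: MISS | VC [15, 27, 25]
  [10] addr=0x97 blk=9 s=1: MISS | VC [15, 27, 25, 5]
  [11] addr=0x50 blk=5 s=1: VC-HIT | VC [15, 27, 25, 9]

VC = [15, 27, 25, 9]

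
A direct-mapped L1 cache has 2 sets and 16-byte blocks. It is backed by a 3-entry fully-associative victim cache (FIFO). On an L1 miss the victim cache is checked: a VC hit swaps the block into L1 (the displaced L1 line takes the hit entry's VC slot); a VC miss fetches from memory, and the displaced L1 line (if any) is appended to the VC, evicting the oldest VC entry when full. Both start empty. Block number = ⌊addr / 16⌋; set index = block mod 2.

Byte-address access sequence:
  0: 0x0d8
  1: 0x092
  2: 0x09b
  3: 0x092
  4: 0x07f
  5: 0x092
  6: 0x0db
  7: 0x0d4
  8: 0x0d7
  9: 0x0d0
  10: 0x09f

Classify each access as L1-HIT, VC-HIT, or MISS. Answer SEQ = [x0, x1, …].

SEQ = [MISS, MISS, L1-HIT, L1-HIT, MISS, VC-HIT, VC-HIT, L1-HIT, L1-HIT, L1-HIT, VC-HIT]

#0 0xd8→b13/s1 MISS; vc=[]
#1 0x92→b9/s1 MISS; vc=[13]
#2 0x9b→b9/s1 L1-HIT; vc=[13]
#3 0x92→b9/s1 L1-HIT; vc=[13]
#4 0x7f→b7/s1 MISS; vc=[13,9]
#5 0x92→b9/s1 VC-HIT; vc=[13,7]
#6 0xdb→b13/s1 VC-HIT; vc=[9,7]
#7 0xd4→b13/s1 L1-HIT; vc=[9,7]
#8 0xd7→b13/s1 L1-HIT; vc=[9,7]
#9 0xd0→b13/s1 L1-HIT; vc=[9,7]
#10 0x9f→b9/s1 VC-HIT; vc=[13,7]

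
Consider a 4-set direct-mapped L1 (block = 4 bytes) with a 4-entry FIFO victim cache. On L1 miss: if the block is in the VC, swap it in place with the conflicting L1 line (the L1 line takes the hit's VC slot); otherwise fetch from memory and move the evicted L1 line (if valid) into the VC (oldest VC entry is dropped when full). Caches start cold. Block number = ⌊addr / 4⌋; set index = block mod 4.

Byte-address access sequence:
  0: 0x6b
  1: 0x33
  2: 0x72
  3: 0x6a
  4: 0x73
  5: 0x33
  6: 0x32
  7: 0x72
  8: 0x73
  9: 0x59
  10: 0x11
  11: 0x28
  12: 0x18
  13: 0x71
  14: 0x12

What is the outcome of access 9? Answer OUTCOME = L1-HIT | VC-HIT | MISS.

#0 0x6b→b26/s2 MISS; vc=[]
#1 0x33→b12/s0 MISS; vc=[]
#2 0x72→b28/s0 MISS; vc=[12]
#3 0x6a→b26/s2 L1-HIT; vc=[12]
#4 0x73→b28/s0 L1-HIT; vc=[12]
#5 0x33→b12/s0 VC-HIT; vc=[28]
#6 0x32→b12/s0 L1-HIT; vc=[28]
#7 0x72→b28/s0 VC-HIT; vc=[12]
#8 0x73→b28/s0 L1-HIT; vc=[12]
#9 0x59→b22/s2 MISS; vc=[12,26]
#10 0x11→b4/s0 MISS; vc=[12,26,28]
#11 0x28→b10/s2 MISS; vc=[12,26,28,22]
#12 0x18→b6/s2 MISS; vc=[26,28,22,10]
#13 0x71→b28/s0 VC-HIT; vc=[26,4,22,10]
#14 0x12→b4/s0 VC-HIT; vc=[26,28,22,10]

OUTCOME = MISS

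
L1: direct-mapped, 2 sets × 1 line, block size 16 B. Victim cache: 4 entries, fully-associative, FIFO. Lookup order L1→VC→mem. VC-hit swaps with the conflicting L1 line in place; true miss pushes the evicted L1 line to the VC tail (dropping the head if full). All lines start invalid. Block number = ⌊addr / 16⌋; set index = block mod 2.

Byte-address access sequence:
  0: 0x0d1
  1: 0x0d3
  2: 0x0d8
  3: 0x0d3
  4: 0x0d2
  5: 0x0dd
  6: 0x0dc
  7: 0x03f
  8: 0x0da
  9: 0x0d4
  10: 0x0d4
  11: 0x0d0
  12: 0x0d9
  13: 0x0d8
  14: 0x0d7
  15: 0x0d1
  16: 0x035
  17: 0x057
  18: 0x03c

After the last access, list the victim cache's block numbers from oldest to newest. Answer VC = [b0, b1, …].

VC = [13, 5]

0: 0xd1 (blk 13, set 1) → MISS  vc=[]
1: 0xd3 (blk 13, set 1) → L1-HIT  vc=[]
2: 0xd8 (blk 13, set 1) → L1-HIT  vc=[]
3: 0xd3 (blk 13, set 1) → L1-HIT  vc=[]
4: 0xd2 (blk 13, set 1) → L1-HIT  vc=[]
5: 0xdd (blk 13, set 1) → L1-HIT  vc=[]
6: 0xdc (blk 13, set 1) → L1-HIT  vc=[]
7: 0x3f (blk 3, set 1) → MISS  vc=[13]
8: 0xda (blk 13, set 1) → VC-HIT  vc=[3]
9: 0xd4 (blk 13, set 1) → L1-HIT  vc=[3]
10: 0xd4 (blk 13, set 1) → L1-HIT  vc=[3]
11: 0xd0 (blk 13, set 1) → L1-HIT  vc=[3]
12: 0xd9 (blk 13, set 1) → L1-HIT  vc=[3]
13: 0xd8 (blk 13, set 1) → L1-HIT  vc=[3]
14: 0xd7 (blk 13, set 1) → L1-HIT  vc=[3]
15: 0xd1 (blk 13, set 1) → L1-HIT  vc=[3]
16: 0x35 (blk 3, set 1) → VC-HIT  vc=[13]
17: 0x57 (blk 5, set 1) → MISS  vc=[13, 3]
18: 0x3c (blk 3, set 1) → VC-HIT  vc=[13, 5]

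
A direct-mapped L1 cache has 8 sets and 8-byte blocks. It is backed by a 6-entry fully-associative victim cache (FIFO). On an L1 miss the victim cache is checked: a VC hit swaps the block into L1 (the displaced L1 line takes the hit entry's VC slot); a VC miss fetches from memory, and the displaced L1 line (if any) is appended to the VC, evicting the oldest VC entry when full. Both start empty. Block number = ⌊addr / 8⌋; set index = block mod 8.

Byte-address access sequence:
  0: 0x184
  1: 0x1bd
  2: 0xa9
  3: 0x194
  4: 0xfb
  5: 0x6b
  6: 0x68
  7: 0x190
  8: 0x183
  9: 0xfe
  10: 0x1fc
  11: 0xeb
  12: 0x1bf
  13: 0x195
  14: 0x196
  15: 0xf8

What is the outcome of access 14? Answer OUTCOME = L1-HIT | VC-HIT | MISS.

#0 0x184→b48/s0 MISS; vc=[]
#1 0x1bd→b55/s7 MISS; vc=[]
#2 0xa9→b21/s5 MISS; vc=[]
#3 0x194→b50/s2 MISS; vc=[]
#4 0xfb→b31/s7 MISS; vc=[55]
#5 0x6b→b13/s5 MISS; vc=[55,21]
#6 0x68→b13/s5 L1-HIT; vc=[55,21]
#7 0x190→b50/s2 L1-HIT; vc=[55,21]
#8 0x183→b48/s0 L1-HIT; vc=[55,21]
#9 0xfe→b31/s7 L1-HIT; vc=[55,21]
#10 0x1fc→b63/s7 MISS; vc=[55,21,31]
#11 0xeb→b29/s5 MISS; vc=[55,21,31,13]
#12 0x1bf→b55/s7 VC-HIT; vc=[63,21,31,13]
#13 0x195→b50/s2 L1-HIT; vc=[63,21,31,13]
#14 0x196→b50/s2 L1-HIT; vc=[63,21,31,13]
#15 0xf8→b31/s7 VC-HIT; vc=[63,21,55,13]

OUTCOME = L1-HIT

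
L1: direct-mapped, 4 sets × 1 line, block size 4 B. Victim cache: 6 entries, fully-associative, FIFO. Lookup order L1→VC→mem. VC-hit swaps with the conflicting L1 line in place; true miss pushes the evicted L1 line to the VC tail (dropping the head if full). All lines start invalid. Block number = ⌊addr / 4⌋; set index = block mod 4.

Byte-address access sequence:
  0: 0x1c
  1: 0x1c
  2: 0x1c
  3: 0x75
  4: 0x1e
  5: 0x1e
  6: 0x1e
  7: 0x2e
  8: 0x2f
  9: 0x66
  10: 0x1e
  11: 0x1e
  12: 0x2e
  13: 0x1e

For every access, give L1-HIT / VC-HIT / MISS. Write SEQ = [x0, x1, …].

#0 0x1c→b7/s3 MISS; vc=[]
#1 0x1c→b7/s3 L1-HIT; vc=[]
#2 0x1c→b7/s3 L1-HIT; vc=[]
#3 0x75→b29/s1 MISS; vc=[]
#4 0x1e→b7/s3 L1-HIT; vc=[]
#5 0x1e→b7/s3 L1-HIT; vc=[]
#6 0x1e→b7/s3 L1-HIT; vc=[]
#7 0x2e→b11/s3 MISS; vc=[7]
#8 0x2f→b11/s3 L1-HIT; vc=[7]
#9 0x66→b25/s1 MISS; vc=[7,29]
#10 0x1e→b7/s3 VC-HIT; vc=[11,29]
#11 0x1e→b7/s3 L1-HIT; vc=[11,29]
#12 0x2e→b11/s3 VC-HIT; vc=[7,29]
#13 0x1e→b7/s3 VC-HIT; vc=[11,29]

SEQ = [MISS, L1-HIT, L1-HIT, MISS, L1-HIT, L1-HIT, L1-HIT, MISS, L1-HIT, MISS, VC-HIT, L1-HIT, VC-HIT, VC-HIT]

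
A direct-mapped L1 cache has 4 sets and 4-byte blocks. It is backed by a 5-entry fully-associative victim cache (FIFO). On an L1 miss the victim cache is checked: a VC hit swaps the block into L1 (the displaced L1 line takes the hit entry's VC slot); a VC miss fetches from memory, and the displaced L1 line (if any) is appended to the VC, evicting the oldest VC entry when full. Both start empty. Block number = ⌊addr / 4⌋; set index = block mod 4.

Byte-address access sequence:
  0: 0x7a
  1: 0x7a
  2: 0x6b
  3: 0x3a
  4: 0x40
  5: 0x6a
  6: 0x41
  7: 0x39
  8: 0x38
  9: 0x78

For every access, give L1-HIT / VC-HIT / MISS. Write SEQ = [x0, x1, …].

#0 0x7a→b30/s2 MISS; vc=[]
#1 0x7a→b30/s2 L1-HIT; vc=[]
#2 0x6b→b26/s2 MISS; vc=[30]
#3 0x3a→b14/s2 MISS; vc=[30,26]
#4 0x40→b16/s0 MISS; vc=[30,26]
#5 0x6a→b26/s2 VC-HIT; vc=[30,14]
#6 0x41→b16/s0 L1-HIT; vc=[30,14]
#7 0x39→b14/s2 VC-HIT; vc=[30,26]
#8 0x38→b14/s2 L1-HIT; vc=[30,26]
#9 0x78→b30/s2 VC-HIT; vc=[14,26]

SEQ = [MISS, L1-HIT, MISS, MISS, MISS, VC-HIT, L1-HIT, VC-HIT, L1-HIT, VC-HIT]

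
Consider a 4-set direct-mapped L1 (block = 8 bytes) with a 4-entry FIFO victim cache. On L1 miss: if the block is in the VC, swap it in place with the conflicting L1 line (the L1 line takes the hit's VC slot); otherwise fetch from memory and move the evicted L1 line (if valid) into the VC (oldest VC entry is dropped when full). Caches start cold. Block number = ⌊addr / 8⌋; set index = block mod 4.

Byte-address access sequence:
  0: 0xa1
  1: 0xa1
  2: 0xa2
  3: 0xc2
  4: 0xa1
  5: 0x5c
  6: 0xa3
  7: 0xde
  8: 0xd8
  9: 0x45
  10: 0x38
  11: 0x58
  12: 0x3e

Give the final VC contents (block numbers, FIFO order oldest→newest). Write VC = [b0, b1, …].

#0 0xa1→b20/s0 MISS; vc=[]
#1 0xa1→b20/s0 L1-HIT; vc=[]
#2 0xa2→b20/s0 L1-HIT; vc=[]
#3 0xc2→b24/s0 MISS; vc=[20]
#4 0xa1→b20/s0 VC-HIT; vc=[24]
#5 0x5c→b11/s3 MISS; vc=[24]
#6 0xa3→b20/s0 L1-HIT; vc=[24]
#7 0xde→b27/s3 MISS; vc=[24,11]
#8 0xd8→b27/s3 L1-HIT; vc=[24,11]
#9 0x45→b8/s0 MISS; vc=[24,11,20]
#10 0x38→b7/s3 MISS; vc=[24,11,20,27]
#11 0x58→b11/s3 VC-HIT; vc=[24,7,20,27]
#12 0x3e→b7/s3 VC-HIT; vc=[24,11,20,27]

VC = [24, 11, 20, 27]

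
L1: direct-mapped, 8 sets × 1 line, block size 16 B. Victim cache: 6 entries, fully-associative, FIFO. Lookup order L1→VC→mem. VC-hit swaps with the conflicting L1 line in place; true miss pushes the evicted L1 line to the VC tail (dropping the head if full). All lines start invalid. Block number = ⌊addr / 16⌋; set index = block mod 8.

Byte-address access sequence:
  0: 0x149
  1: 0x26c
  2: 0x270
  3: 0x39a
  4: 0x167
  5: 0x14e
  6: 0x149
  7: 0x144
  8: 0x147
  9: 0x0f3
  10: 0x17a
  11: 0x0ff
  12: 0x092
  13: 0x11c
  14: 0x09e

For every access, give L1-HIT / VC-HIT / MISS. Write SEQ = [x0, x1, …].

  [0] addr=0x149 blk=20 s=4: MISS | VC []
  [1] addr=0x26c blk=38 s=6: MISS | VC []
  [2] addr=0x270 blk=39 s=7: MISS | VC []
  [3] addr=0x39a blk=57 s=1: MISS | VC []
  [4] addr=0x167 blk=22 s=6: MISS | VC [38]
  [5] addr=0x14e blk=20 s=4: L1-HIT | VC [38]
  [6] addr=0x149 blk=20 s=4: L1-HIT | VC [38]
  [7] addr=0x144 blk=20 s=4: L1-HIT | VC [38]
  [8] addr=0x147 blk=20 s=4: L1-HIT | VC [38]
  [9] addr=0xf3 blk=15 s=7: MISS | VC [38, 39]
  [10] addr=0x17a blk=23 s=7: MISS | VC [38, 39, 15]
  [11] addr=0xff blk=15 s=7: VC-HIT | VC [38, 39, 23]
  [12] addr=0x92 blk=9 s=1: MISS | VC [38, 39, 23, 57]
  [13] addr=0x11c blk=17 s=1: MISS | VC [38, 39, 23, 57, 9]
  [14] addr=0x9e blk=9 s=1: VC-HIT | VC [38, 39, 23, 57, 17]

SEQ = [MISS, MISS, MISS, MISS, MISS, L1-HIT, L1-HIT, L1-HIT, L1-HIT, MISS, MISS, VC-HIT, MISS, MISS, VC-HIT]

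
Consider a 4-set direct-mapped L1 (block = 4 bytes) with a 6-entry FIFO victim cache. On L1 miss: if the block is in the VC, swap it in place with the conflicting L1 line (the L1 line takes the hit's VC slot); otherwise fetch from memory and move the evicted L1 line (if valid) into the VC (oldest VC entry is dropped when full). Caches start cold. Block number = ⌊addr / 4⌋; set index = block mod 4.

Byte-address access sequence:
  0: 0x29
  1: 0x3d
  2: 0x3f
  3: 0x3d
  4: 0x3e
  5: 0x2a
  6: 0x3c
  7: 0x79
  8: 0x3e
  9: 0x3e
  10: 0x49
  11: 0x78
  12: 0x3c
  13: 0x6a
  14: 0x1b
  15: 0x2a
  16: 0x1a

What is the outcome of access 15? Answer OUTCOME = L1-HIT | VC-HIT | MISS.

0: 0x29 (blk 10, set 2) → MISS  vc=[]
1: 0x3d (blk 15, set 3) → MISS  vc=[]
2: 0x3f (blk 15, set 3) → L1-HIT  vc=[]
3: 0x3d (blk 15, set 3) → L1-HIT  vc=[]
4: 0x3e (blk 15, set 3) → L1-HIT  vc=[]
5: 0x2a (blk 10, set 2) → L1-HIT  vc=[]
6: 0x3c (blk 15, set 3) → L1-HIT  vc=[]
7: 0x79 (blk 30, set 2) → MISS  vc=[10]
8: 0x3e (blk 15, set 3) → L1-HIT  vc=[10]
9: 0x3e (blk 15, set 3) → L1-HIT  vc=[10]
10: 0x49 (blk 18, set 2) → MISS  vc=[10, 30]
11: 0x78 (blk 30, set 2) → VC-HIT  vc=[10, 18]
12: 0x3c (blk 15, set 3) → L1-HIT  vc=[10, 18]
13: 0x6a (blk 26, set 2) → MISS  vc=[10, 18, 30]
14: 0x1b (blk 6, set 2) → MISS  vc=[10, 18, 30, 26]
15: 0x2a (blk 10, set 2) → VC-HIT  vc=[6, 18, 30, 26]
16: 0x1a (blk 6, set 2) → VC-HIT  vc=[10, 18, 30, 26]

OUTCOME = VC-HIT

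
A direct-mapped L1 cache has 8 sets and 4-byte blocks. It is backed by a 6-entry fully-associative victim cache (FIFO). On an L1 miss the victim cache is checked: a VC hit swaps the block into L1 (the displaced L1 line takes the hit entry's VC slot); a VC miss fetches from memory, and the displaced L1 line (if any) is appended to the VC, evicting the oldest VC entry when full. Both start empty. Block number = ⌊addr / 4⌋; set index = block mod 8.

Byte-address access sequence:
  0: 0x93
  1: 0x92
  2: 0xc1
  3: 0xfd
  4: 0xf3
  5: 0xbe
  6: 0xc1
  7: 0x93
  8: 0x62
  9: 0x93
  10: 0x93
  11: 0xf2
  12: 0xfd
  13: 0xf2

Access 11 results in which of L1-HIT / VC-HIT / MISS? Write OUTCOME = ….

  [0] addr=0x93 blk=36 s=4: MISS | VC []
  [1] addr=0x92 blk=36 s=4: L1-HIT | VC []
  [2] addr=0xc1 blk=48 s=0: MISS | VC []
  [3] addr=0xfd blk=63 s=7: MISS | VC []
  [4] addr=0xf3 blk=60 s=4: MISS | VC [36]
  [5] addr=0xbe blk=47 s=7: MISS | VC [36, 63]
  [6] addr=0xc1 blk=48 s=0: L1-HIT | VC [36, 63]
  [7] addr=0x93 blk=36 s=4: VC-HIT | VC [60, 63]
  [8] addr=0x62 blk=24 s=0: MISS | VC [60, 63, 48]
  [9] addr=0x93 blk=36 s=4: L1-HIT | VC [60, 63, 48]
  [10] addr=0x93 blk=36 s=4: L1-HIT | VC [60, 63, 48]
  [11] addr=0xf2 blk=60 s=4: VC-HIT | VC [36, 63, 48]
  [12] addr=0xfd blk=63 s=7: VC-HIT | VC [36, 47, 48]
  [13] addr=0xf2 blk=60 s=4: L1-HIT | VC [36, 47, 48]

OUTCOME = VC-HIT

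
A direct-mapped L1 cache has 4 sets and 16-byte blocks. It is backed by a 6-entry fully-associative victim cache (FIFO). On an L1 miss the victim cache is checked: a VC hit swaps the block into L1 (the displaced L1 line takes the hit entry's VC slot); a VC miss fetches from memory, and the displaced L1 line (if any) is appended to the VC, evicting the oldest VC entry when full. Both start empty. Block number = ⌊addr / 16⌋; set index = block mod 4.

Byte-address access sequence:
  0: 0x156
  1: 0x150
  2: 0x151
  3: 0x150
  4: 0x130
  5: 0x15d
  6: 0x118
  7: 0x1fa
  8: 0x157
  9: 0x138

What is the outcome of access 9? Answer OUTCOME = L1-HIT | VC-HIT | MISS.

0: 0x156 (blk 21, set 1) → MISS  vc=[]
1: 0x150 (blk 21, set 1) → L1-HIT  vc=[]
2: 0x151 (blk 21, set 1) → L1-HIT  vc=[]
3: 0x150 (blk 21, set 1) → L1-HIT  vc=[]
4: 0x130 (blk 19, set 3) → MISS  vc=[]
5: 0x15d (blk 21, set 1) → L1-HIT  vc=[]
6: 0x118 (blk 17, set 1) → MISS  vc=[21]
7: 0x1fa (blk 31, set 3) → MISS  vc=[21, 19]
8: 0x157 (blk 21, set 1) → VC-HIT  vc=[17, 19]
9: 0x138 (blk 19, set 3) → VC-HIT  vc=[17, 31]

OUTCOME = VC-HIT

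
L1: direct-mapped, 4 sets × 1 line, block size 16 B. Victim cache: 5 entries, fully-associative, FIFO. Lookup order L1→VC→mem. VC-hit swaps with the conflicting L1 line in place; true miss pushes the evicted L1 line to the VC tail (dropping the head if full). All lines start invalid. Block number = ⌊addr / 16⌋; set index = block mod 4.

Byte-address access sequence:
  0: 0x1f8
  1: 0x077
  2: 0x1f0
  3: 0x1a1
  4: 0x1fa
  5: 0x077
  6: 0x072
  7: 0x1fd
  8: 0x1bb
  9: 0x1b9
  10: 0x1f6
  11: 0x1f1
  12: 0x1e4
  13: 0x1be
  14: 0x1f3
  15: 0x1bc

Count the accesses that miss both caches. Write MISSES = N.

MISSES = 5

#0 0x1f8→b31/s3 MISS; vc=[]
#1 0x77→b7/s3 MISS; vc=[31]
#2 0x1f0→b31/s3 VC-HIT; vc=[7]
#3 0x1a1→b26/s2 MISS; vc=[7]
#4 0x1fa→b31/s3 L1-HIT; vc=[7]
#5 0x77→b7/s3 VC-HIT; vc=[31]
#6 0x72→b7/s3 L1-HIT; vc=[31]
#7 0x1fd→b31/s3 VC-HIT; vc=[7]
#8 0x1bb→b27/s3 MISS; vc=[7,31]
#9 0x1b9→b27/s3 L1-HIT; vc=[7,31]
#10 0x1f6→b31/s3 VC-HIT; vc=[7,27]
#11 0x1f1→b31/s3 L1-HIT; vc=[7,27]
#12 0x1e4→b30/s2 MISS; vc=[7,27,26]
#13 0x1be→b27/s3 VC-HIT; vc=[7,31,26]
#14 0x1f3→b31/s3 VC-HIT; vc=[7,27,26]
#15 0x1bc→b27/s3 VC-HIT; vc=[7,31,26]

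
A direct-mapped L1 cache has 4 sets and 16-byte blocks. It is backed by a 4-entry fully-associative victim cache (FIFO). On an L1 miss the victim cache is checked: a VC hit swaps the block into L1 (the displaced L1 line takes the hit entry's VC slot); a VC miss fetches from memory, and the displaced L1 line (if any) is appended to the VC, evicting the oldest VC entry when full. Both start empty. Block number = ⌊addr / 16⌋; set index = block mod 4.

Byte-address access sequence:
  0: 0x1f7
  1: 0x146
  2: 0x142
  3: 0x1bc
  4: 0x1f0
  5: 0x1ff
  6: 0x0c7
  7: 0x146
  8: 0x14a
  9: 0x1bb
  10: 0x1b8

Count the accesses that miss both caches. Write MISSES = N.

MISSES = 4

0: 0x1f7 (blk 31, set 3) → MISS  vc=[]
1: 0x146 (blk 20, set 0) → MISS  vc=[]
2: 0x142 (blk 20, set 0) → L1-HIT  vc=[]
3: 0x1bc (blk 27, set 3) → MISS  vc=[31]
4: 0x1f0 (blk 31, set 3) → VC-HIT  vc=[27]
5: 0x1ff (blk 31, set 3) → L1-HIT  vc=[27]
6: 0xc7 (blk 12, set 0) → MISS  vc=[27, 20]
7: 0x146 (blk 20, set 0) → VC-HIT  vc=[27, 12]
8: 0x14a (blk 20, set 0) → L1-HIT  vc=[27, 12]
9: 0x1bb (blk 27, set 3) → VC-HIT  vc=[31, 12]
10: 0x1b8 (blk 27, set 3) → L1-HIT  vc=[31, 12]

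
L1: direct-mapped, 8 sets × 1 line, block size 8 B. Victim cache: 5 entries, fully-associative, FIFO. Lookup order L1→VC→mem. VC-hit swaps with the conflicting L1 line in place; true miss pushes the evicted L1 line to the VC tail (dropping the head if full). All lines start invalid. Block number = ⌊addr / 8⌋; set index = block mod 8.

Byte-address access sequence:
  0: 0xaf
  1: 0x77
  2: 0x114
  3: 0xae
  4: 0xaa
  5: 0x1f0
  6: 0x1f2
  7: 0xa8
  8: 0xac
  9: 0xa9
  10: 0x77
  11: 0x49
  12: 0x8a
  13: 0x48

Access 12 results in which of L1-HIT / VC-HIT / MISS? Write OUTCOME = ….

  [0] addr=0xaf blk=21 s=5: MISS | VC []
  [1] addr=0x77 blk=14 s=6: MISS | VC []
  [2] addr=0x114 blk=34 s=2: MISS | VC []
  [3] addr=0xae blk=21 s=5: L1-HIT | VC []
  [4] addr=0xaa blk=21 s=5: L1-HIT | VC []
  [5] addr=0x1f0 blk=62 s=6: MISS | VC [14]
  [6] addr=0x1f2 blk=62 s=6: L1-HIT | VC [14]
  [7] addr=0xa8 blk=21 s=5: L1-HIT | VC [14]
  [8] addr=0xac blk=21 s=5: L1-HIT | VC [14]
  [9] addr=0xa9 blk=21 s=5: L1-HIT | VC [14]
  [10] addr=0x77 blk=14 s=6: VC-HIT | VC [62]
  [11] addr=0x49 blk=9 s=1: MISS | VC [62]
  [12] addr=0x8a blk=17 s=1: MISS | VC [62, 9]
  [13] addr=0x48 blk=9 s=1: VC-HIT | VC [62, 17]

OUTCOME = MISS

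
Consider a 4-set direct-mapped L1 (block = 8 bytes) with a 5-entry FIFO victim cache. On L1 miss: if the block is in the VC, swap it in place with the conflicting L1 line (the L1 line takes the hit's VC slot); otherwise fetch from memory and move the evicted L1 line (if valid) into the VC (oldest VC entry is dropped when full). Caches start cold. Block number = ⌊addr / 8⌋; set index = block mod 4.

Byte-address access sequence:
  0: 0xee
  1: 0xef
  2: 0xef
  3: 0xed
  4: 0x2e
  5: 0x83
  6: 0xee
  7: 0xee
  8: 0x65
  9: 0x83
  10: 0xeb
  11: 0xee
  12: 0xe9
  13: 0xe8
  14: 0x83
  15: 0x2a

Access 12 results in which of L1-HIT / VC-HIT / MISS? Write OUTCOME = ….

OUTCOME = L1-HIT

0: 0xee (blk 29, set 1) → MISS  vc=[]
1: 0xef (blk 29, set 1) → L1-HIT  vc=[]
2: 0xef (blk 29, set 1) → L1-HIT  vc=[]
3: 0xed (blk 29, set 1) → L1-HIT  vc=[]
4: 0x2e (blk 5, set 1) → MISS  vc=[29]
5: 0x83 (blk 16, set 0) → MISS  vc=[29]
6: 0xee (blk 29, set 1) → VC-HIT  vc=[5]
7: 0xee (blk 29, set 1) → L1-HIT  vc=[5]
8: 0x65 (blk 12, set 0) → MISS  vc=[5, 16]
9: 0x83 (blk 16, set 0) → VC-HIT  vc=[5, 12]
10: 0xeb (blk 29, set 1) → L1-HIT  vc=[5, 12]
11: 0xee (blk 29, set 1) → L1-HIT  vc=[5, 12]
12: 0xe9 (blk 29, set 1) → L1-HIT  vc=[5, 12]
13: 0xe8 (blk 29, set 1) → L1-HIT  vc=[5, 12]
14: 0x83 (blk 16, set 0) → L1-HIT  vc=[5, 12]
15: 0x2a (blk 5, set 1) → VC-HIT  vc=[29, 12]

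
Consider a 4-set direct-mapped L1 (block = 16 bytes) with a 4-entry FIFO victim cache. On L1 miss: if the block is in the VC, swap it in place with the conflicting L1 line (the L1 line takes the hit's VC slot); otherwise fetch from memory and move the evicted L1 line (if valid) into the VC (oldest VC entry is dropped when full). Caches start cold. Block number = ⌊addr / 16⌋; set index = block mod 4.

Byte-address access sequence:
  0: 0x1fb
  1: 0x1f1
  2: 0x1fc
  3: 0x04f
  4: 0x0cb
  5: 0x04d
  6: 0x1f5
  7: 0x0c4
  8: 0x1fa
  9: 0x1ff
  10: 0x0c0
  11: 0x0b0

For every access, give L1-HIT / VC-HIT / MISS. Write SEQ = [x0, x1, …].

#0 0x1fb→b31/s3 MISS; vc=[]
#1 0x1f1→b31/s3 L1-HIT; vc=[]
#2 0x1fc→b31/s3 L1-HIT; vc=[]
#3 0x4f→b4/s0 MISS; vc=[]
#4 0xcb→b12/s0 MISS; vc=[4]
#5 0x4d→b4/s0 VC-HIT; vc=[12]
#6 0x1f5→b31/s3 L1-HIT; vc=[12]
#7 0xc4→b12/s0 VC-HIT; vc=[4]
#8 0x1fa→b31/s3 L1-HIT; vc=[4]
#9 0x1ff→b31/s3 L1-HIT; vc=[4]
#10 0xc0→b12/s0 L1-HIT; vc=[4]
#11 0xb0→b11/s3 MISS; vc=[4,31]

SEQ = [MISS, L1-HIT, L1-HIT, MISS, MISS, VC-HIT, L1-HIT, VC-HIT, L1-HIT, L1-HIT, L1-HIT, MISS]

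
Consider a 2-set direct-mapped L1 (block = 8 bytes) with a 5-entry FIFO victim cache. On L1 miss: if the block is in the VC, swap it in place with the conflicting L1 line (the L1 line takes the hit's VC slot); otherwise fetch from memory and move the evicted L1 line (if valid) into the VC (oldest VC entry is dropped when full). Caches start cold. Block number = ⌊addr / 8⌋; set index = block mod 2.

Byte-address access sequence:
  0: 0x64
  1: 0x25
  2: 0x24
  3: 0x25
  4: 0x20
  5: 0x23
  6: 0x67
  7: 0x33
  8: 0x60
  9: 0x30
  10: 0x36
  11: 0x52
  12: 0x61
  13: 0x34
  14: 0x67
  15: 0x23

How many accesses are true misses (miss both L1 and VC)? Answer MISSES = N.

#0 0x64→b12/s0 MISS; vc=[]
#1 0x25→b4/s0 MISS; vc=[12]
#2 0x24→b4/s0 L1-HIT; vc=[12]
#3 0x25→b4/s0 L1-HIT; vc=[12]
#4 0x20→b4/s0 L1-HIT; vc=[12]
#5 0x23→b4/s0 L1-HIT; vc=[12]
#6 0x67→b12/s0 VC-HIT; vc=[4]
#7 0x33→b6/s0 MISS; vc=[4,12]
#8 0x60→b12/s0 VC-HIT; vc=[4,6]
#9 0x30→b6/s0 VC-HIT; vc=[4,12]
#10 0x36→b6/s0 L1-HIT; vc=[4,12]
#11 0x52→b10/s0 MISS; vc=[4,12,6]
#12 0x61→b12/s0 VC-HIT; vc=[4,10,6]
#13 0x34→b6/s0 VC-HIT; vc=[4,10,12]
#14 0x67→b12/s0 VC-HIT; vc=[4,10,6]
#15 0x23→b4/s0 VC-HIT; vc=[12,10,6]

MISSES = 4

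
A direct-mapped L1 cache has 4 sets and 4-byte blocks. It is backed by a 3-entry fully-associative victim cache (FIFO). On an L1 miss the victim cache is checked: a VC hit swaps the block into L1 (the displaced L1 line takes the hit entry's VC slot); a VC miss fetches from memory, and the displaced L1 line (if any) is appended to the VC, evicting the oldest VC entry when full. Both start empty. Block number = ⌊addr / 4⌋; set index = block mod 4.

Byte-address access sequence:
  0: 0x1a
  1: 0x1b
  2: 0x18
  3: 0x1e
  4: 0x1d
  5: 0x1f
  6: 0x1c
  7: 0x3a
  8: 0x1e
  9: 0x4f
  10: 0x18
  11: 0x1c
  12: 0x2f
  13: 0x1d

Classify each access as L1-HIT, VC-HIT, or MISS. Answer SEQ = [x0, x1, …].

  [0] addr=0x1a blk=6 s=2: MISS | VC []
  [1] addr=0x1b blk=6 s=2: L1-HIT | VC []
  [2] addr=0x18 blk=6 s=2: L1-HIT | VC []
  [3] addr=0x1e blk=7 s=3: MISS | VC []
  [4] addr=0x1d blk=7 s=3: L1-HIT | VC []
  [5] addr=0x1f blk=7 s=3: L1-HIT | VC []
  [6] addr=0x1c blk=7 s=3: L1-HIT | VC []
  [7] addr=0x3a blk=14 s=2: MISS | VC [6]
  [8] addr=0x1e blk=7 s=3: L1-HIT | VC [6]
  [9] addr=0x4f blk=19 s=3: MISS | VC [6, 7]
  [10] addr=0x18 blk=6 s=2: VC-HIT | VC [14, 7]
  [11] addr=0x1c blk=7 s=3: VC-HIT | VC [14, 19]
  [12] addr=0x2f blk=11 s=3: MISS | VC [14, 19, 7]
  [13] addr=0x1d blk=7 s=3: VC-HIT | VC [14, 19, 11]

SEQ = [MISS, L1-HIT, L1-HIT, MISS, L1-HIT, L1-HIT, L1-HIT, MISS, L1-HIT, MISS, VC-HIT, VC-HIT, MISS, VC-HIT]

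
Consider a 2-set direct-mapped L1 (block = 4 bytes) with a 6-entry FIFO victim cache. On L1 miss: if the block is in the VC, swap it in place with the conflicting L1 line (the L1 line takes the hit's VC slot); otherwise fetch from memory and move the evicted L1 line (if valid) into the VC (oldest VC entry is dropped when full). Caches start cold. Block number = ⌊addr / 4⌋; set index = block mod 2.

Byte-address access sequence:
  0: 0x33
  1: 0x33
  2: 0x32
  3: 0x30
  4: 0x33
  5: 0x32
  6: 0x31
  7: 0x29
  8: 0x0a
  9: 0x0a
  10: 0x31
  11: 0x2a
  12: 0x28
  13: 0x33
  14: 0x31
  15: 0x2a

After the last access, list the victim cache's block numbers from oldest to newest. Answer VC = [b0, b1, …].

  [0] addr=0x33 blk=12 s=0: MISS | VC []
  [1] addr=0x33 blk=12 s=0: L1-HIT | VC []
  [2] addr=0x32 blk=12 s=0: L1-HIT | VC []
  [3] addr=0x30 blk=12 s=0: L1-HIT | VC []
  [4] addr=0x33 blk=12 s=0: L1-HIT | VC []
  [5] addr=0x32 blk=12 s=0: L1-HIT | VC []
  [6] addr=0x31 blk=12 s=0: L1-HIT | VC []
  [7] addr=0x29 blk=10 s=0: MISS | VC [12]
  [8] addr=0xa blk=2 s=0: MISS | VC [12, 10]
  [9] addr=0xa blk=2 s=0: L1-HIT | VC [12, 10]
  [10] addr=0x31 blk=12 s=0: VC-HIT | VC [2, 10]
  [11] addr=0x2a blk=10 s=0: VC-HIT | VC [2, 12]
  [12] addr=0x28 blk=10 s=0: L1-HIT | VC [2, 12]
  [13] addr=0x33 blk=12 s=0: VC-HIT | VC [2, 10]
  [14] addr=0x31 blk=12 s=0: L1-HIT | VC [2, 10]
  [15] addr=0x2a blk=10 s=0: VC-HIT | VC [2, 12]

VC = [2, 12]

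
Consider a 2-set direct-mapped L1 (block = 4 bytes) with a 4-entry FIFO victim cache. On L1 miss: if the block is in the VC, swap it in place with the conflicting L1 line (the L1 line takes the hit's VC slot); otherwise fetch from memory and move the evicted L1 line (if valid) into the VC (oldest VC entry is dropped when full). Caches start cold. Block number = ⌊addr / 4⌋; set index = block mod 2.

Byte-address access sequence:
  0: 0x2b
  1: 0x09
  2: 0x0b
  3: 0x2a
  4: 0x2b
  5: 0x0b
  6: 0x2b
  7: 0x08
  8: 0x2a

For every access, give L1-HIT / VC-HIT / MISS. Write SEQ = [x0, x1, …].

0: 0x2b (blk 10, set 0) → MISS  vc=[]
1: 0x9 (blk 2, set 0) → MISS  vc=[10]
2: 0xb (blk 2, set 0) → L1-HIT  vc=[10]
3: 0x2a (blk 10, set 0) → VC-HIT  vc=[2]
4: 0x2b (blk 10, set 0) → L1-HIT  vc=[2]
5: 0xb (blk 2, set 0) → VC-HIT  vc=[10]
6: 0x2b (blk 10, set 0) → VC-HIT  vc=[2]
7: 0x8 (blk 2, set 0) → VC-HIT  vc=[10]
8: 0x2a (blk 10, set 0) → VC-HIT  vc=[2]

SEQ = [MISS, MISS, L1-HIT, VC-HIT, L1-HIT, VC-HIT, VC-HIT, VC-HIT, VC-HIT]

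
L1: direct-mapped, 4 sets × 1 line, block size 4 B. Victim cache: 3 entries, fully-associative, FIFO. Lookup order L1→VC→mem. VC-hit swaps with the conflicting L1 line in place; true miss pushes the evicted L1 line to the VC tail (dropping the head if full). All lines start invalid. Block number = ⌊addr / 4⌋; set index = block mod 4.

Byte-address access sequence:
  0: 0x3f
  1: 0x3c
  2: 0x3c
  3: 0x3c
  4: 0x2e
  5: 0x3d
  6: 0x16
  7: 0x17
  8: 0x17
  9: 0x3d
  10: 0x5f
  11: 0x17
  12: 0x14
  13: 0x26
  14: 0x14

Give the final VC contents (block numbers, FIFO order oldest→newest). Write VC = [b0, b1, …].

0: 0x3f (blk 15, set 3) → MISS  vc=[]
1: 0x3c (blk 15, set 3) → L1-HIT  vc=[]
2: 0x3c (blk 15, set 3) → L1-HIT  vc=[]
3: 0x3c (blk 15, set 3) → L1-HIT  vc=[]
4: 0x2e (blk 11, set 3) → MISS  vc=[15]
5: 0x3d (blk 15, set 3) → VC-HIT  vc=[11]
6: 0x16 (blk 5, set 1) → MISS  vc=[11]
7: 0x17 (blk 5, set 1) → L1-HIT  vc=[11]
8: 0x17 (blk 5, set 1) → L1-HIT  vc=[11]
9: 0x3d (blk 15, set 3) → L1-HIT  vc=[11]
10: 0x5f (blk 23, set 3) → MISS  vc=[11, 15]
11: 0x17 (blk 5, set 1) → L1-HIT  vc=[11, 15]
12: 0x14 (blk 5, set 1) → L1-HIT  vc=[11, 15]
13: 0x26 (blk 9, set 1) → MISS  vc=[11, 15, 5]
14: 0x14 (blk 5, set 1) → VC-HIT  vc=[11, 15, 9]

VC = [11, 15, 9]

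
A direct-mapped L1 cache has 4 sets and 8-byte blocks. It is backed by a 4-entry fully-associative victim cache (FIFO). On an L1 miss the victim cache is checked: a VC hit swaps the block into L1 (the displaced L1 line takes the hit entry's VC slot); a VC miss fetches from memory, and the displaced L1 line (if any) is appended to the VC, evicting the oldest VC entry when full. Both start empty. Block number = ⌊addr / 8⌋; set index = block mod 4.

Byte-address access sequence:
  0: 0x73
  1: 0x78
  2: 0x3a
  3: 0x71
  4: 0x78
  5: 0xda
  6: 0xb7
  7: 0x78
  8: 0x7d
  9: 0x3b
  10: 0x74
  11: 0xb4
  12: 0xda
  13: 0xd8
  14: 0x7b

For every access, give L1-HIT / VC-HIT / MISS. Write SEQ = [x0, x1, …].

  [0] addr=0x73 blk=14 s=2: MISS | VC []
  [1] addr=0x78 blk=15 s=3: MISS | VC []
  [2] addr=0x3a blk=7 s=3: MISS | VC [15]
  [3] addr=0x71 blk=14 s=2: L1-HIT | VC [15]
  [4] addr=0x78 blk=15 s=3: VC-HIT | VC [7]
  [5] addr=0xda blk=27 s=3: MISS | VC [7, 15]
  [6] addr=0xb7 blk=22 s=2: MISS | VC [7, 15, 14]
  [7] addr=0x78 blk=15 s=3: VC-HIT | VC [7, 27, 14]
  [8] addr=0x7d blk=15 s=3: L1-HIT | VC [7, 27, 14]
  [9] addr=0x3b blk=7 s=3: VC-HIT | VC [15, 27, 14]
  [10] addr=0x74 blk=14 s=2: VC-HIT | VC [15, 27, 22]
  [11] addr=0xb4 blk=22 s=2: VC-HIT | VC [15, 27, 14]
  [12] addr=0xda blk=27 s=3: VC-HIT | VC [15, 7, 14]
  [13] addr=0xd8 blk=27 s=3: L1-HIT | VC [15, 7, 14]
  [14] addr=0x7b blk=15 s=3: VC-HIT | VC [27, 7, 14]

SEQ = [MISS, MISS, MISS, L1-HIT, VC-HIT, MISS, MISS, VC-HIT, L1-HIT, VC-HIT, VC-HIT, VC-HIT, VC-HIT, L1-HIT, VC-HIT]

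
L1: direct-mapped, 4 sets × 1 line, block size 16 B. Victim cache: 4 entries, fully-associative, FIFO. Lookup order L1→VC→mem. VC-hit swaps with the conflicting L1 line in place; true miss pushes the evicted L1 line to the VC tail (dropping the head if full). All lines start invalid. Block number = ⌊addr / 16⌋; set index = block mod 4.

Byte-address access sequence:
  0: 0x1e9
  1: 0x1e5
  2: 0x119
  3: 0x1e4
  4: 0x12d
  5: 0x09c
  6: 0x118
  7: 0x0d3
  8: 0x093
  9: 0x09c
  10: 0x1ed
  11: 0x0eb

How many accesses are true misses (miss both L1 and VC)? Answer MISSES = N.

#0 0x1e9→b30/s2 MISS; vc=[]
#1 0x1e5→b30/s2 L1-HIT; vc=[]
#2 0x119→b17/s1 MISS; vc=[]
#3 0x1e4→b30/s2 L1-HIT; vc=[]
#4 0x12d→b18/s2 MISS; vc=[30]
#5 0x9c→b9/s1 MISS; vc=[30,17]
#6 0x118→b17/s1 VC-HIT; vc=[30,9]
#7 0xd3→b13/s1 MISS; vc=[30,9,17]
#8 0x93→b9/s1 VC-HIT; vc=[30,13,17]
#9 0x9c→b9/s1 L1-HIT; vc=[30,13,17]
#10 0x1ed→b30/s2 VC-HIT; vc=[18,13,17]
#11 0xeb→b14/s2 MISS; vc=[18,13,17,30]

MISSES = 6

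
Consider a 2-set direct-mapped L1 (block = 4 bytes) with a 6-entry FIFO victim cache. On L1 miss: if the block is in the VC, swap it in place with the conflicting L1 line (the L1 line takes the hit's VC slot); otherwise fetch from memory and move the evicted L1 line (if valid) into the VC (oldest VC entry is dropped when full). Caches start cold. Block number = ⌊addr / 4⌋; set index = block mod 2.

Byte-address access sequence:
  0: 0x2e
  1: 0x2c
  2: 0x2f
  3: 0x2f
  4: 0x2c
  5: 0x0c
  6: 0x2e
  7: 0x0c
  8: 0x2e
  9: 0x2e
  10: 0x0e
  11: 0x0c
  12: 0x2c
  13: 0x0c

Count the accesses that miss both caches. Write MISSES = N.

  [0] addr=0x2e blk=11 s=1: MISS | VC []
  [1] addr=0x2c blk=11 s=1: L1-HIT | VC []
  [2] addr=0x2f blk=11 s=1: L1-HIT | VC []
  [3] addr=0x2f blk=11 s=1: L1-HIT | VC []
  [4] addr=0x2c blk=11 s=1: L1-HIT | VC []
  [5] addr=0xc blk=3 s=1: MISS | VC [11]
  [6] addr=0x2e blk=11 s=1: VC-HIT | VC [3]
  [7] addr=0xc blk=3 s=1: VC-HIT | VC [11]
  [8] addr=0x2e blk=11 s=1: VC-HIT | VC [3]
  [9] addr=0x2e blk=11 s=1: L1-HIT | VC [3]
  [10] addr=0xe blk=3 s=1: VC-HIT | VC [11]
  [11] addr=0xc blk=3 s=1: L1-HIT | VC [11]
  [12] addr=0x2c blk=11 s=1: VC-HIT | VC [3]
  [13] addr=0xc blk=3 s=1: VC-HIT | VC [11]

MISSES = 2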